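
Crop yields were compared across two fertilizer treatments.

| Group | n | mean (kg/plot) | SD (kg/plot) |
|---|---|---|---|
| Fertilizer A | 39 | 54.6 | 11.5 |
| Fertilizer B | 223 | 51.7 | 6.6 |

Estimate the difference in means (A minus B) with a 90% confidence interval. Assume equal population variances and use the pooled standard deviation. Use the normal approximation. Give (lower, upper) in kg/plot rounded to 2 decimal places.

(0.75, 5.05)

Pooled variance s_p² = [38·11.5² + 222·6.6²] / (39+223−2) = 56.5224, so s_p = 7.5181.
SE_diff = s_p·√(1/n₁ + 1/n₂) = 7.5181·√(1/39 + 1/223) = 1.3049.
z* = 1.645; margin = 1.645 × 1.3049 = 2.1466.
Difference = 54.6 − 51.7 = 2.9000.
2.9000 ± 2.1466 → (0.75, 5.05).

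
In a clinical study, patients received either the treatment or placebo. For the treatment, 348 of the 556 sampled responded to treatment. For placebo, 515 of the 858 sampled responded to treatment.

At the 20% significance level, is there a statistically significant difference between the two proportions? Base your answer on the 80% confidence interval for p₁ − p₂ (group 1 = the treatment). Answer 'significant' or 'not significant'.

p̂₁ = 348/556 = 0.6259 and p̂₂ = 515/858 = 0.6002.
SE₁ = √(p̂₁(1−p̂₁)/n₁) = √(0.6259·0.3741/556) = 0.02052; SE₂ = √(0.6002·0.3998/858) = 0.01672.
Independent samples: SE of the difference = √(SE₁² + SE₂²) = √(0.0004210704 + 0.0002795584) = 0.02647.
z* for 80% confidence is 1.282, so the margin of error is 1.282 × 0.02647 = 0.03393.
Point estimate p̂₁ − p̂₂ = 0.6259 − 0.6002 = 0.0257.
0.0257 ± 0.03393 → (-0.00823, 0.05963).
The interval (-0.00823, 0.05963) contains 0, so the difference is not significant.

not significant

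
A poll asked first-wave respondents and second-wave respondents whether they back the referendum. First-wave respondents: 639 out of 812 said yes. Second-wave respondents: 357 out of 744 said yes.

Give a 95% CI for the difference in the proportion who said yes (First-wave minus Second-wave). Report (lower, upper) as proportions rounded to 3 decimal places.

(0.261, 0.353)

p̂₁ = 639/812 = 0.7869 and p̂₂ = 357/744 = 0.4798.
SE₁ = √(p̂₁(1−p̂₁)/n₁) = √(0.7869·0.2131/812) = 0.01437; SE₂ = √(0.4798·0.5202/744) = 0.01832.
Independent samples: SE of the difference = √(SE₁² + SE₂²) = √(0.0002064969 + 0.0003356224) = 0.02328.
z* for 95% confidence is 1.960, so the margin of error is 1.960 × 0.02328 = 0.04563.
Point estimate p̂₁ − p̂₂ = 0.7869 − 0.4798 = 0.3071.
0.3071 ± 0.04563 → (0.261, 0.353).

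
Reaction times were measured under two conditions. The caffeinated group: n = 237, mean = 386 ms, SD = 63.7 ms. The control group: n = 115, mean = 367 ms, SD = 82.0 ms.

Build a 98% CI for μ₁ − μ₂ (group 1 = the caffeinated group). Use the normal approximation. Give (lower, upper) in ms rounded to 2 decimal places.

(-1.22, 39.22)

Standard errors of each mean: 63.7/√237 = 4.1378 and 82.0/√115 = 7.6465.
SE(x̄₁ − x̄₂) = √(4.1378² + 7.6465²) = 8.6943 for independent samples with unequal variances.
With z* = 2.326, the margin is 2.326 × 8.6943 = 20.2229.
x̄₁ − x̄₂ = 386 − 367 = 19.0000; the interval is 19.0000 ± 20.2229 = (-1.22, 39.22).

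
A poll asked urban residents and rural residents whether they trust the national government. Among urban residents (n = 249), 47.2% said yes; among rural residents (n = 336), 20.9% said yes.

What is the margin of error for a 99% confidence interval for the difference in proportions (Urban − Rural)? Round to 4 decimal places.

SE₁ = √(p̂₁(1−p̂₁)/n₁) = √(0.4720·0.5280/249) = 0.03164; SE₂ = √(0.2090·0.7910/336) = 0.02218.
Independent samples: SE of the difference = √(SE₁² + SE₂²) = √(0.0010010896 + 0.0004919524) = 0.03864.
z* for 99% confidence is 2.576, so the margin of error is 2.576 × 0.03864 = 0.09954.

0.0995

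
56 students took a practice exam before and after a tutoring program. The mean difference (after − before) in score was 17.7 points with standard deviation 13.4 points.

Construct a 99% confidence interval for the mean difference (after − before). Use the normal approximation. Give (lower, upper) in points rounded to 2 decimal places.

This is a matched-pairs design, so SE = s_d/√n = 13.4/√56 = 1.7907.
Margin = 2.576 × 1.7907 = 4.6128; the interval is 17.7 ± 4.6128 = (13.09, 22.31).

(13.09, 22.31)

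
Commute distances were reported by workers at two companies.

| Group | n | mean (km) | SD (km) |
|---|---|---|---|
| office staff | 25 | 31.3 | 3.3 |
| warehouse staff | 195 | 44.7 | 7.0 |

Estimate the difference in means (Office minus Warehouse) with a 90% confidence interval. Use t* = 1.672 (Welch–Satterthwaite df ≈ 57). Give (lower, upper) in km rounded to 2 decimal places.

Standard errors of each mean: 3.3/√25 = 0.6600 and 7.0/√195 = 0.5013.
SE(x̄₁ − x̄₂) = √(0.6600² + 0.5013²) = 0.8288 for independent samples with unequal variances.
With t* = 1.672, the margin is 1.672 × 0.8288 = 1.3858.
x̄₁ − x̄₂ = 31.3 − 44.7 = -13.4000; the interval is -13.4000 ± 1.3858 = (-14.79, -12.01).

(-14.79, -12.01)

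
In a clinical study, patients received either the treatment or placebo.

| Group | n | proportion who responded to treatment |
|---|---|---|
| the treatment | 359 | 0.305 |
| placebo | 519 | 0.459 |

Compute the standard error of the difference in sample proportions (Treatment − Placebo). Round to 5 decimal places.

0.03269

Each SE is √(p̂(1−p̂)/n): √(0.3050·0.6950/359) = 0.02430 and √(0.4590·0.5410/519) = 0.02187.
SE(p̂₁ − p̂₂) = √(SE₁² + SE₂²) = √(0.00059049 + 0.0004782969) = 0.03269, since the two samples are independent.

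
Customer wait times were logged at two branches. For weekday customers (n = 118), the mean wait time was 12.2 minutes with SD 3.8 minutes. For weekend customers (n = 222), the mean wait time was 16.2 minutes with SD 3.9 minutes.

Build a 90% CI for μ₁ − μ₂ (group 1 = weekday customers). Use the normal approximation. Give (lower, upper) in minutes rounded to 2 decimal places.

(-4.72, -3.28)

SE₁ = s₁/√n₁ = 3.8/√118 = 0.3498; SE₂ = 3.9/√222 = 0.2618.
Independent samples, unequal variances: SE_diff = √(SE₁² + SE₂²) = √(0.12236004 + 0.06853924) = 0.4369.
z* = 1.645, so margin of error = 1.645 × 0.4369 = 0.7187.
Difference in means = 12.2 − 16.2 = -4.0000.
-4.0000 ± 0.7187 → (-4.72, -3.28).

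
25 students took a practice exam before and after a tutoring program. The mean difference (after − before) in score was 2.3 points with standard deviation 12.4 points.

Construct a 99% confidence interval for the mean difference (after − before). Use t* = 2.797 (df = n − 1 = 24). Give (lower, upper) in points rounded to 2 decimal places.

Paired design: SE = s_d/√n = 12.4/√25 = 2.4800.
t* = 2.797; margin of error = 2.797 × 2.4800 = 6.9366.
2.3 ± 6.9366 → (-4.64, 9.24).

(-4.64, 9.24)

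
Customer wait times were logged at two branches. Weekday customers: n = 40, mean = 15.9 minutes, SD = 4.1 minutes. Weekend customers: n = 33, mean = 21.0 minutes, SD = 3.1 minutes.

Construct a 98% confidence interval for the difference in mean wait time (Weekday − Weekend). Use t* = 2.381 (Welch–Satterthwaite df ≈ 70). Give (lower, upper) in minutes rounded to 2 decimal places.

Per-group SEs: s₁/√n₁ = 4.1/√40 = 0.6483, s₂/√n₂ = 3.1/√33 = 0.5396.
Unpooled SE of the difference: √(0.42029289 + 0.29116816) = 0.8435.
Margin of error = t* · SE = 2.381 × 0.8435 = 2.0084.
x̄₁ − x̄₂ = 15.9 − 21.0 = -5.1000.
CI: -5.1000 ± 2.0084 = (-7.11, -3.09).

(-7.11, -3.09)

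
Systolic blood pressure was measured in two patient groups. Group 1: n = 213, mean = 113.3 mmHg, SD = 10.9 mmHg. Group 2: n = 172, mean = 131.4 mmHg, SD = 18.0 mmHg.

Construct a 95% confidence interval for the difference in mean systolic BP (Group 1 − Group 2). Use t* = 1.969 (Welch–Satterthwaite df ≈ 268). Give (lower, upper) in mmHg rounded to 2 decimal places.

(-21.18, -15.02)

SE₁ = s₁/√n₁ = 10.9/√213 = 0.7469; SE₂ = 18.0/√172 = 1.3725.
Independent samples, unequal variances: SE_diff = √(SE₁² + SE₂²) = √(0.55785961 + 1.88375625) = 1.5626.
t* = 1.969, so margin of error = 1.969 × 1.5626 = 3.0768.
Difference in means = 113.3 − 131.4 = -18.1000.
-18.1000 ± 3.0768 → (-21.18, -15.02).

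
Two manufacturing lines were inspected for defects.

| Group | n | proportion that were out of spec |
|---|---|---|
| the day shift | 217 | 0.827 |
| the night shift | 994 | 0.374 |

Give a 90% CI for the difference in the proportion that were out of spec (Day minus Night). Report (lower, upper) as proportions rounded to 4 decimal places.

SE₁ = √(p̂₁(1−p̂₁)/n₁) = √(0.8270·0.1730/217) = 0.02568; SE₂ = √(0.3740·0.6260/994) = 0.01535.
Independent samples: SE of the difference = √(SE₁² + SE₂²) = √(0.0006594624 + 0.0002356225) = 0.02992.
z* for 90% confidence is 1.645, so the margin of error is 1.645 × 0.02992 = 0.04922.
Point estimate p̂₁ − p̂₂ = 0.8270 − 0.3740 = 0.4530.
0.4530 ± 0.04922 → (0.4038, 0.5022).

(0.4038, 0.5022)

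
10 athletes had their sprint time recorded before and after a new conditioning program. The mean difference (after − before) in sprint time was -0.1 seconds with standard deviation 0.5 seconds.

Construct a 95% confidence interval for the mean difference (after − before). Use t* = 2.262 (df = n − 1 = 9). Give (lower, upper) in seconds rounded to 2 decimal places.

This is a matched-pairs design, so SE = s_d/√n = 0.5/√10 = 0.1581.
Margin = 2.262 × 0.1581 = 0.3576; the interval is -0.1 ± 0.3576 = (-0.46, 0.26).

(-0.46, 0.26)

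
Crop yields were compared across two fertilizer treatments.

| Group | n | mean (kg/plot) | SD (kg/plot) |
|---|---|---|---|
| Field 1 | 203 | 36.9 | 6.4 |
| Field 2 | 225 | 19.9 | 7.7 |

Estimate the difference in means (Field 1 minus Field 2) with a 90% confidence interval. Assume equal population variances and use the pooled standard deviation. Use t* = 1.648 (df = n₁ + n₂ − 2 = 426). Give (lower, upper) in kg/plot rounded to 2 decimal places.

s_p = √[((n₁−1)s₁² + (n₂−1)s₂²)/(n₁+n₂−2)] = √[(202·6.4² + 224·7.7²)/426] = 7.1132.
SE = 7.1132·√(1/203 + 1/225) = 0.6886.
With t* = 1.648, margin = 1.648 × 0.6886 = 1.1348.
x̄₁ − x̄₂ = 36.9 − 19.9 = 17.0000; interval 17.0000 ± 1.1348 = (15.87, 18.13).

(15.87, 18.13)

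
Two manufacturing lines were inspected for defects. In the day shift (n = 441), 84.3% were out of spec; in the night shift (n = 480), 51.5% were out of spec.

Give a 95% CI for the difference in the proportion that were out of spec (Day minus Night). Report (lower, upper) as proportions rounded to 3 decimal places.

(0.272, 0.384)

SE₁ = √(p̂₁(1−p̂₁)/n₁) = √(0.8430·0.1570/441) = 0.01732; SE₂ = √(0.5150·0.4850/480) = 0.02281.
Independent samples: SE of the difference = √(SE₁² + SE₂²) = √(0.0002999824 + 0.0005202961) = 0.02864.
z* for 95% confidence is 1.960, so the margin of error is 1.960 × 0.02864 = 0.05613.
Point estimate p̂₁ − p̂₂ = 0.8430 − 0.5150 = 0.3280.
0.3280 ± 0.05613 → (0.272, 0.384).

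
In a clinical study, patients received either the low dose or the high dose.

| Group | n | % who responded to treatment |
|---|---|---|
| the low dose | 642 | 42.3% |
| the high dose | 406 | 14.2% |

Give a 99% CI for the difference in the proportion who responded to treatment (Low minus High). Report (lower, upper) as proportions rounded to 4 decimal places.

(0.2138, 0.3482)

SE₁ = √(p̂₁(1−p̂₁)/n₁) = √(0.4230·0.5770/642) = 0.01950; SE₂ = √(0.1420·0.8580/406) = 0.01732.
Independent samples: SE of the difference = √(SE₁² + SE₂²) = √(0.00038025 + 0.0002999824) = 0.02608.
z* for 99% confidence is 2.576, so the margin of error is 2.576 × 0.02608 = 0.06718.
Point estimate p̂₁ − p̂₂ = 0.4230 − 0.1420 = 0.2810.
0.2810 ± 0.06718 → (0.2138, 0.3482).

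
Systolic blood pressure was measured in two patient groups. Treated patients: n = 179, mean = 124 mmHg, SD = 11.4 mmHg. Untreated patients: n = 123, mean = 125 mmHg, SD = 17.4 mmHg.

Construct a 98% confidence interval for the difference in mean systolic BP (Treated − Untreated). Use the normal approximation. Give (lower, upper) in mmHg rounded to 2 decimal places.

Per-group SEs: s₁/√n₁ = 11.4/√179 = 0.8521, s₂/√n₂ = 17.4/√123 = 1.5689.
Unpooled SE of the difference: √(0.72607441 + 2.46144721) = 1.7854.
Margin of error = z* · SE = 2.326 × 1.7854 = 4.1528.
x̄₁ − x̄₂ = 124 − 125 = -1.0000.
CI: -1.0000 ± 4.1528 = (-5.15, 3.15).

(-5.15, 3.15)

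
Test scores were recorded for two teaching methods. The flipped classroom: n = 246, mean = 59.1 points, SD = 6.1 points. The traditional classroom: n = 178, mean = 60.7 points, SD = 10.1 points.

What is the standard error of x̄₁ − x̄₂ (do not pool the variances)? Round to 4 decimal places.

SE₁ = s₁/√n₁ = 6.1/√246 = 0.3889; SE₂ = 10.1/√178 = 0.7570.
Independent samples, unequal variances: SE_diff = √(SE₁² + SE₂²) = √(0.15124321 + 0.573049) = 0.8511.

0.8511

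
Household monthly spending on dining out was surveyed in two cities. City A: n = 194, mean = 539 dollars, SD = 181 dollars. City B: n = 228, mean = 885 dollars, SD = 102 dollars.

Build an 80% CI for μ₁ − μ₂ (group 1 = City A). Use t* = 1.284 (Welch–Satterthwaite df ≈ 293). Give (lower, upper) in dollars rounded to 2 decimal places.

(-364.81, -327.19)

SE₁ = s₁/√n₁ = 181/√194 = 12.9950; SE₂ = 102/√228 = 6.7551.
Independent samples, unequal variances: SE_diff = √(SE₁² + SE₂²) = √(168.870025 + 45.63137601) = 14.6459.
t* = 1.284, so margin of error = 1.284 × 14.6459 = 18.8053.
Difference in means = 539 − 885 = -346.0000.
-346.0000 ± 18.8053 → (-364.81, -327.19).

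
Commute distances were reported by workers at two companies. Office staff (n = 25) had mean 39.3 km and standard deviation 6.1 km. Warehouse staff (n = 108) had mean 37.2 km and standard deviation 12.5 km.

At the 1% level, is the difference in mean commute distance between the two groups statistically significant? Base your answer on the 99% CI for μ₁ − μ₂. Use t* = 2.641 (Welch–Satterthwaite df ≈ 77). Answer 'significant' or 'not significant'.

Standard errors of each mean: 6.1/√25 = 1.2200 and 12.5/√108 = 1.2028.
SE(x̄₁ − x̄₂) = √(1.2200² + 1.2028²) = 1.7132 for independent samples with unequal variances.
With t* = 2.641, the margin is 2.641 × 1.7132 = 4.5246.
x̄₁ − x̄₂ = 39.3 − 37.2 = 2.1000; the interval is 2.1000 ± 4.5246 = (-2.4246, 6.6246).
The interval (-2.4246, 6.6246) contains 0, so the difference is not significant.

not significant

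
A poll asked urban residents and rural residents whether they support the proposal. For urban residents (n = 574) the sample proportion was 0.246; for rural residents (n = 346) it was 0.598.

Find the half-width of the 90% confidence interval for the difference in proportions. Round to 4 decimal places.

0.0525

SE₁ = √(p̂₁(1−p̂₁)/n₁) = √(0.2460·0.7540/574) = 0.01798; SE₂ = √(0.5980·0.4020/346) = 0.02636.
Independent samples: SE of the difference = √(SE₁² + SE₂²) = √(0.0003232804 + 0.0006948496) = 0.03191.
z* for 90% confidence is 1.645, so the margin of error is 1.645 × 0.03191 = 0.05249.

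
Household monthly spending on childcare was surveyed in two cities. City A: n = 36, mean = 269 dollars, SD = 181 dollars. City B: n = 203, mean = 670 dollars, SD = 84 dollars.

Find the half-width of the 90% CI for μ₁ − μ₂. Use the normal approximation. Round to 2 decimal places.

50.56

Standard errors of each mean: 181/√36 = 30.1667 and 84/√203 = 5.8956.
SE(x̄₁ − x̄₂) = √(30.1667² + 5.8956²) = 30.7374 for independent samples with unequal variances.
With z* = 1.645, the margin is 1.645 × 30.7374 = 50.5630.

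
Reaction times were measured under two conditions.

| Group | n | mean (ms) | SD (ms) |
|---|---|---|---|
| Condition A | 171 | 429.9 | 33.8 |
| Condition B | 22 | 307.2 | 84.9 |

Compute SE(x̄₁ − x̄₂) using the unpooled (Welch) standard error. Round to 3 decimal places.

18.284

Per-group SEs: s₁/√n₁ = 33.8/√171 = 2.5848, s₂/√n₂ = 84.9/√22 = 18.1007.
Unpooled SE of the difference: √(6.68119104 + 327.63534049) = 18.2843.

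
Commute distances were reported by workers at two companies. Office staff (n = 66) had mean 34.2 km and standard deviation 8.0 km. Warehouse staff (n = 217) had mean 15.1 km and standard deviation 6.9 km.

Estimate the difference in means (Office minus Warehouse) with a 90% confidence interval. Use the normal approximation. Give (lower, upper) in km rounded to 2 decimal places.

Per-group SEs: s₁/√n₁ = 8.0/√66 = 0.9847, s₂/√n₂ = 6.9/√217 = 0.4684.
Unpooled SE of the difference: √(0.96963409 + 0.21939856) = 1.0904.
Margin of error = z* · SE = 1.645 × 1.0904 = 1.7937.
x̄₁ − x̄₂ = 34.2 − 15.1 = 19.1000.
CI: 19.1000 ± 1.7937 = (17.31, 20.89).

(17.31, 20.89)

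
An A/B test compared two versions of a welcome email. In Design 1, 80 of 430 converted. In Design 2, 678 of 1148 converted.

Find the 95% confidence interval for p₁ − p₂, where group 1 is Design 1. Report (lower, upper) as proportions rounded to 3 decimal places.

(-0.451, -0.358)

p̂₁ = 80/430 = 0.1860 and p̂₂ = 678/1148 = 0.5906.
SE₁ = √(p̂₁(1−p̂₁)/n₁) = √(0.1860·0.8140/430) = 0.01876; SE₂ = √(0.5906·0.4094/1148) = 0.01451.
Independent samples: SE of the difference = √(SE₁² + SE₂²) = √(0.0003519376 + 0.0002105401) = 0.02372.
z* for 95% confidence is 1.960, so the margin of error is 1.960 × 0.02372 = 0.04649.
Point estimate p̂₁ − p̂₂ = 0.1860 − 0.5906 = -0.4046.
-0.4046 ± 0.04649 → (-0.451, -0.358).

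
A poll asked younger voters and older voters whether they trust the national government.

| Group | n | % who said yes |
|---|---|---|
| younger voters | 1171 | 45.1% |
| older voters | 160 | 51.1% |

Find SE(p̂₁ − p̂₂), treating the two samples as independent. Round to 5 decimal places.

The two standard errors are √(0.4510×0.5490/1171) = 0.01454 and √(0.5110×0.4890/160) = 0.03952.
Because the samples are independent, SE_diff = √(0.01454² + 0.03952²) = 0.04211.

0.04211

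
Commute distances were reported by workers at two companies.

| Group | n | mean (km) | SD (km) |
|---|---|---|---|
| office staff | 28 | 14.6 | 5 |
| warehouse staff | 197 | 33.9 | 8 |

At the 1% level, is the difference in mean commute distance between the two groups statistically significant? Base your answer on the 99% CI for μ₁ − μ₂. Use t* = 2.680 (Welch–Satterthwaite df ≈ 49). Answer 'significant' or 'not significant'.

SE₁ = s₁/√n₁ = 5/√28 = 0.9449; SE₂ = 8/√197 = 0.5700.
Independent samples, unequal variances: SE_diff = √(SE₁² + SE₂²) = √(0.89283601 + 0.3249) = 1.1035.
t* = 2.680, so margin of error = 2.680 × 1.1035 = 2.9574.
Difference in means = 14.6 − 33.9 = -19.3000.
-19.3000 ± 2.9574 → (-22.2574, -16.3426).
The interval (-22.2574, -16.3426) does not contain 0, so the difference is significant.

significant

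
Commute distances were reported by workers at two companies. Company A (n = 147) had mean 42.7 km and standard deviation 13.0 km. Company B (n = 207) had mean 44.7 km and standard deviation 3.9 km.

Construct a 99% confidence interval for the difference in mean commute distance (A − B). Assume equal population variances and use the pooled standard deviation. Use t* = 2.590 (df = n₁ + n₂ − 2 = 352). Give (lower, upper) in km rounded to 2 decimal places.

s_p = √[((n₁−1)s₁² + (n₂−1)s₂²)/(n₁+n₂−2)] = √[(146·13.0² + 206·3.9²)/352] = 8.8881.
SE = 8.8881·√(1/147 + 1/207) = 0.9587.
With t* = 2.590, margin = 2.590 × 0.9587 = 2.4830.
x̄₁ − x̄₂ = 42.7 − 44.7 = -2.0000; interval -2.0000 ± 2.4830 = (-4.48, 0.48).

(-4.48, 0.48)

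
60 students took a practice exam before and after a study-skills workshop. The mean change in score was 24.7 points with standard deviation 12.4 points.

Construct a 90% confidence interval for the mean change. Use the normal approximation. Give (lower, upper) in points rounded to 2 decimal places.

(22.07, 27.33)

This is a matched-pairs design, so SE = s_d/√n = 12.4/√60 = 1.6008.
Margin = 1.645 × 1.6008 = 2.6333; the interval is 24.7 ± 2.6333 = (22.07, 27.33).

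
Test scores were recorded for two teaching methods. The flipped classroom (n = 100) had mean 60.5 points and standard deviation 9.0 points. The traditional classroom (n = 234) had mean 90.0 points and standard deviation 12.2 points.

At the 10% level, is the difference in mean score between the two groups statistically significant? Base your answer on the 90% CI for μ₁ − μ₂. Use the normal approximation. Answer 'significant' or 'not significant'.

Standard errors of each mean: 9.0/√100 = 0.9000 and 12.2/√234 = 0.7975.
SE(x̄₁ − x̄₂) = √(0.9000² + 0.7975²) = 1.2025 for independent samples with unequal variances.
With z* = 1.645, the margin is 1.645 × 1.2025 = 1.9781.
x̄₁ − x̄₂ = 60.5 − 90.0 = -29.5000; the interval is -29.5000 ± 1.9781 = (-31.4781, -27.5219).
The interval (-31.4781, -27.5219) does not contain 0, so the difference is significant.

significant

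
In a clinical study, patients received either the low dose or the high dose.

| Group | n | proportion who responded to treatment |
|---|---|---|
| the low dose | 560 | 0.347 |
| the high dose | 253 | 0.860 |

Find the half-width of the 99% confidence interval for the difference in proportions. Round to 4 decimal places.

SE₁ = √(p̂₁(1−p̂₁)/n₁) = √(0.3470·0.6530/560) = 0.02012; SE₂ = √(0.8600·0.1400/253) = 0.02181.
Independent samples: SE of the difference = √(SE₁² + SE₂²) = √(0.0004048144 + 0.0004756761) = 0.02967.
z* for 99% confidence is 2.576, so the margin of error is 2.576 × 0.02967 = 0.07643.

0.0764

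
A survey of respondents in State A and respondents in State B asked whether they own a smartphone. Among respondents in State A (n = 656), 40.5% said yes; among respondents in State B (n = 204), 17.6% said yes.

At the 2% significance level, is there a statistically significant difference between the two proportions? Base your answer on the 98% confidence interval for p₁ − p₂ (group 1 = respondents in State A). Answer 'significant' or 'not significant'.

Each SE is √(p̂(1−p̂)/n): √(0.4050·0.5950/656) = 0.01917 and √(0.1760·0.8240/204) = 0.02666.
SE(p̂₁ − p̂₂) = √(SE₁² + SE₂²) = √(0.0003674889 + 0.0007107556) = 0.03284, since the two samples are independent.
At 98% confidence z* = 2.326; margin = 2.326 × 0.03284 = 0.07639.
The difference is 0.4050 − 0.1760 = 0.2290, so the interval is 0.2290 ± 0.07639 = (0.15261, 0.30539).
The interval (0.15261, 0.30539) does not contain 0, so the difference is significant.

significant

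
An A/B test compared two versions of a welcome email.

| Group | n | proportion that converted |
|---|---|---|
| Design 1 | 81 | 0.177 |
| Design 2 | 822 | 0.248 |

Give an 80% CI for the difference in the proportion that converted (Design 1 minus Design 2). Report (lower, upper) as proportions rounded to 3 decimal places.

Each SE is √(p̂(1−p̂)/n): √(0.1770·0.8230/81) = 0.04241 and √(0.2480·0.7520/822) = 0.01506.
SE(p̂₁ − p̂₂) = √(SE₁² + SE₂²) = √(0.0017986081 + 0.0002268036) = 0.04500, since the two samples are independent.
At 80% confidence z* = 1.282; margin = 1.282 × 0.04500 = 0.05769.
The difference is 0.1770 − 0.2480 = -0.0710, so the interval is -0.0710 ± 0.05769 = (-0.129, -0.013).

(-0.129, -0.013)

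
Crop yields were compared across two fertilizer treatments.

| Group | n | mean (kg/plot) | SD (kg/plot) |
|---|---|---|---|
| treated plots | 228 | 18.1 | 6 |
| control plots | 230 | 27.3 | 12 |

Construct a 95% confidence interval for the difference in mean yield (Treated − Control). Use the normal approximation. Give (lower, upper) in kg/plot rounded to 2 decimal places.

Per-group SEs: s₁/√n₁ = 6/√228 = 0.3974, s₂/√n₂ = 12/√230 = 0.7913.
Unpooled SE of the difference: √(0.15792676 + 0.62615569) = 0.8855.
Margin of error = z* · SE = 1.960 × 0.8855 = 1.7356.
x̄₁ − x̄₂ = 18.1 − 27.3 = -9.2000.
CI: -9.2000 ± 1.7356 = (-10.94, -7.46).

(-10.94, -7.46)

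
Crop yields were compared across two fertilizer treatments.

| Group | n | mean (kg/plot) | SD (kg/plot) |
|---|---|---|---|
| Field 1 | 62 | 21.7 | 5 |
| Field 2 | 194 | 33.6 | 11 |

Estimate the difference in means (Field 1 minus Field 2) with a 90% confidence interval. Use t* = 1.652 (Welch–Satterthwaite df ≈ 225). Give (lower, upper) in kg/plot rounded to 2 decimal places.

Per-group SEs: s₁/√n₁ = 5/√62 = 0.6350, s₂/√n₂ = 11/√194 = 0.7898.
Unpooled SE of the difference: √(0.403225 + 0.62378404) = 1.0134.
Margin of error = t* · SE = 1.652 × 1.0134 = 1.6741.
x̄₁ − x̄₂ = 21.7 − 33.6 = -11.9000.
CI: -11.9000 ± 1.6741 = (-13.57, -10.23).

(-13.57, -10.23)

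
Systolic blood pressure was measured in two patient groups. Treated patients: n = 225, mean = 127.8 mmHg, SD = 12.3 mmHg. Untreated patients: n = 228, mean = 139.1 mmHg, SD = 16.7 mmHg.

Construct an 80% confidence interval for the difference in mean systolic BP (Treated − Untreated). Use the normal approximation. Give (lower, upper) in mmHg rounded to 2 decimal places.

(-13.07, -9.53)

Per-group SEs: s₁/√n₁ = 12.3/√225 = 0.8200, s₂/√n₂ = 16.7/√228 = 1.1060.
Unpooled SE of the difference: √(0.6724 + 1.223236) = 1.3768.
Margin of error = z* · SE = 1.282 × 1.3768 = 1.7651.
x̄₁ − x̄₂ = 127.8 − 139.1 = -11.3000.
CI: -11.3000 ± 1.7651 = (-13.07, -9.53).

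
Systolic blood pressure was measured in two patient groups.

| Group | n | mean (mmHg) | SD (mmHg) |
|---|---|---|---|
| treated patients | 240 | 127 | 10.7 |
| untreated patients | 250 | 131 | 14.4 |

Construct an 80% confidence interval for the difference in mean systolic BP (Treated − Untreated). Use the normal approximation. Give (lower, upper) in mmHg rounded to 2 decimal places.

(-5.47, -2.53)

SE₁ = s₁/√n₁ = 10.7/√240 = 0.6907; SE₂ = 14.4/√250 = 0.9107.
Independent samples, unequal variances: SE_diff = √(SE₁² + SE₂²) = √(0.47706649 + 0.82937449) = 1.1430.
z* = 1.282, so margin of error = 1.282 × 1.1430 = 1.4653.
Difference in means = 127 − 131 = -4.0000.
-4.0000 ± 1.4653 → (-5.47, -2.53).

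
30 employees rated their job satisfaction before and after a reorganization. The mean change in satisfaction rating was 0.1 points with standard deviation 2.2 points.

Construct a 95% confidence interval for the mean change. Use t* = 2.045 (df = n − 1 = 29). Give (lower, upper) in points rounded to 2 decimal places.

(-0.72, 0.92)

This is a matched-pairs design, so SE = s_d/√n = 2.2/√30 = 0.4017.
Margin = 2.045 × 0.4017 = 0.8215; the interval is 0.1 ± 0.8215 = (-0.72, 0.92).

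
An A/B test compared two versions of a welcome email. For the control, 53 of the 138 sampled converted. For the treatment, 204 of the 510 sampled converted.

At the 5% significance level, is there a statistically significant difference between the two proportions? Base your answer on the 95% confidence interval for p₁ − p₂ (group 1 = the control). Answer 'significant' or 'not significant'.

not significant

p̂₁ = 53/138 = 0.3841 and p̂₂ = 204/510 = 0.4000.
SE₁ = √(p̂₁(1−p̂₁)/n₁) = √(0.3841·0.6159/138) = 0.04140; SE₂ = √(0.4000·0.6000/510) = 0.02169.
Independent samples: SE of the difference = √(SE₁² + SE₂²) = √(0.00171396 + 0.0004704561) = 0.04674.
z* for 95% confidence is 1.960, so the margin of error is 1.960 × 0.04674 = 0.09161.
Point estimate p̂₁ − p̂₂ = 0.3841 − 0.4000 = -0.0159.
-0.0159 ± 0.09161 → (-0.10751, 0.07571).
The interval (-0.10751, 0.07571) contains 0, so the difference is not significant.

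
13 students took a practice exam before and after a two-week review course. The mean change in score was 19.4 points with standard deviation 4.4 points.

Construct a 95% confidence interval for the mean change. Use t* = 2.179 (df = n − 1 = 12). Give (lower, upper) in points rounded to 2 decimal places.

Paired design: SE = s_d/√n = 4.4/√13 = 1.2203.
t* = 2.179; margin of error = 2.179 × 1.2203 = 2.6590.
19.4 ± 2.6590 → (16.74, 22.06).

(16.74, 22.06)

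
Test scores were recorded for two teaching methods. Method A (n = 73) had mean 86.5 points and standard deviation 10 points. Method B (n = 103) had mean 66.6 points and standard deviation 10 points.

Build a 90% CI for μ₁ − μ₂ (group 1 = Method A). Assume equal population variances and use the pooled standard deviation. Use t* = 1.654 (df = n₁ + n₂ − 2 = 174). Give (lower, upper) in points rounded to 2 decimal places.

(17.37, 22.43)

s_p = √[((n₁−1)s₁² + (n₂−1)s₂²)/(n₁+n₂−2)] = √[(72·10² + 102·10²)/174] = 10.0000.
SE = 10.0000·√(1/73 + 1/103) = 1.5299.
With t* = 1.654, margin = 1.654 × 1.5299 = 2.5305.
x̄₁ − x̄₂ = 86.5 − 66.6 = 19.9000; interval 19.9000 ± 2.5305 = (17.37, 22.43).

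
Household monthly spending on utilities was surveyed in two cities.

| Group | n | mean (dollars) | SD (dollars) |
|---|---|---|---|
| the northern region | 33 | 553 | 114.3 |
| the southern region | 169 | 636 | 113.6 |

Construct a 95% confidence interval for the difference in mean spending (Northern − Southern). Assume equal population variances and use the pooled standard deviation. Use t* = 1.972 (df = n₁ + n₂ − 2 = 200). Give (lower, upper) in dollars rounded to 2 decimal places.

(-125.68, -40.32)

Pooled variance s_p² = [32·114.3² + 168·113.6²] / (33+169−2) = 12930.4848, so s_p = 113.7123.
SE_diff = s_p·√(1/n₁ + 1/n₂) = 113.7123·√(1/33 + 1/169) = 21.6413.
t* = 1.972; margin = 1.972 × 21.6413 = 42.6766.
Difference = 553 − 636 = -83.0000.
-83.0000 ± 42.6766 → (-125.68, -40.32).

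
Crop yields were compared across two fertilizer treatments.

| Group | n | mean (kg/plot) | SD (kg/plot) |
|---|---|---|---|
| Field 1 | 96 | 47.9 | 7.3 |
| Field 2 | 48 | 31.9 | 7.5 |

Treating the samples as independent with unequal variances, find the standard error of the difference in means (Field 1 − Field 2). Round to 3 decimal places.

SE₁ = s₁/√n₁ = 7.3/√96 = 0.7451; SE₂ = 7.5/√48 = 1.0825.
Independent samples, unequal variances: SE_diff = √(SE₁² + SE₂²) = √(0.55517401 + 1.17180625) = 1.3141.

1.314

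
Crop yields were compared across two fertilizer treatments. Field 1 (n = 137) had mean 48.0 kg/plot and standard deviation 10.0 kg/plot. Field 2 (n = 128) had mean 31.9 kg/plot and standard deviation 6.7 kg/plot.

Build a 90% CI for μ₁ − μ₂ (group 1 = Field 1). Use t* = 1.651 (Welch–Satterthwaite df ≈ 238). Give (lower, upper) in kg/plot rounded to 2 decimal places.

Per-group SEs: s₁/√n₁ = 10.0/√137 = 0.8544, s₂/√n₂ = 6.7/√128 = 0.5922.
Unpooled SE of the difference: √(0.72999936 + 0.35070084) = 1.0396.
Margin of error = t* · SE = 1.651 × 1.0396 = 1.7164.
x̄₁ − x̄₂ = 48.0 − 31.9 = 16.1000.
CI: 16.1000 ± 1.7164 = (14.38, 17.82).

(14.38, 17.82)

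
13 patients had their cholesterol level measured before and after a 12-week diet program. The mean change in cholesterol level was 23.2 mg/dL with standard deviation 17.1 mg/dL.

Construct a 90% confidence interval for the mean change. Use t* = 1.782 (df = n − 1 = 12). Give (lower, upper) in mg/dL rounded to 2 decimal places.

This is a matched-pairs design, so SE = s_d/√n = 17.1/√13 = 4.7427.
Margin = 1.782 × 4.7427 = 8.4515; the interval is 23.2 ± 8.4515 = (14.75, 31.65).

(14.75, 31.65)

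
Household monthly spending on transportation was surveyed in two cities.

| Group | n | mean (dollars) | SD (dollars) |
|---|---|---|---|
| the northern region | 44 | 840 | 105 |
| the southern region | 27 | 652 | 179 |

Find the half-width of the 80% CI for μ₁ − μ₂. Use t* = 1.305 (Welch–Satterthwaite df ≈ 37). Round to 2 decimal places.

SE₁ = s₁/√n₁ = 105/√44 = 15.8293; SE₂ = 179/√27 = 34.4486.
Independent samples, unequal variances: SE_diff = √(SE₁² + SE₂²) = √(250.56673849 + 1186.70604196) = 37.9114.
t* = 1.305, so margin of error = 1.305 × 37.9114 = 49.4744.

49.47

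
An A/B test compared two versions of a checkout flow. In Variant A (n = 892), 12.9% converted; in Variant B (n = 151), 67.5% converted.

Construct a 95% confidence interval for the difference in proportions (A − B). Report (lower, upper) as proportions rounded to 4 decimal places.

(-0.6239, -0.4681)

The two standard errors are √(0.1290×0.8710/892) = 0.01122 and √(0.6750×0.3250/151) = 0.03812.
Because the samples are independent, SE_diff = √(0.01122² + 0.03812²) = 0.03974.
Using z* = 1.960 for 95%, ME = 1.960 × 0.03974 = 0.07789.
p̂₁ − p̂₂ = -0.5460; interval -0.5460 ± 0.07789 gives (-0.6239, -0.4681).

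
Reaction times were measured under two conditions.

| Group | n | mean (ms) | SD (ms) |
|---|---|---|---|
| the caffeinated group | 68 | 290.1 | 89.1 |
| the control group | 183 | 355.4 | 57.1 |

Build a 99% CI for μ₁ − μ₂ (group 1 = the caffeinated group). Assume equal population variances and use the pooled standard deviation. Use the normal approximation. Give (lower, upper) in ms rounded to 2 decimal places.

s_p = √[((n₁−1)s₁² + (n₂−1)s₂²)/(n₁+n₂−2)] = √[(67·89.1² + 182·57.1²)/249] = 67.2254.
SE = 67.2254·√(1/68 + 1/183) = 9.5475.
With z* = 2.576, margin = 2.576 × 9.5475 = 24.5944.
x̄₁ − x̄₂ = 290.1 − 355.4 = -65.3000; interval -65.3000 ± 24.5944 = (-89.89, -40.71).

(-89.89, -40.71)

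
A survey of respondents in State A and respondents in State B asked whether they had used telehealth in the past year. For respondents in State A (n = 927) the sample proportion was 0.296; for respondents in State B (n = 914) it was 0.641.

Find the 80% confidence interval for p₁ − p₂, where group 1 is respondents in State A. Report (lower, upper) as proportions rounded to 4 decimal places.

(-0.3730, -0.3170)

The two standard errors are √(0.2960×0.7040/927) = 0.01499 and √(0.6410×0.3590/914) = 0.01587.
Because the samples are independent, SE_diff = √(0.01499² + 0.01587²) = 0.02183.
Using z* = 1.282 for 80%, ME = 1.282 × 0.02183 = 0.02799.
p̂₁ − p̂₂ = -0.3450; interval -0.3450 ± 0.02799 gives (-0.3730, -0.3170).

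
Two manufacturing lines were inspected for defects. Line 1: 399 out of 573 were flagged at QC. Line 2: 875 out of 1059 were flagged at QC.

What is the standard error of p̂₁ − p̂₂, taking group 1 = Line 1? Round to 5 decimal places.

Sample proportions: 399/573 = 0.6963, 875/1059 = 0.8263.
Each SE is √(p̂(1−p̂)/n): √(0.6963·0.3037/573) = 0.01921 and √(0.8263·0.1737/1059) = 0.01164.
SE(p̂₁ − p̂₂) = √(SE₁² + SE₂²) = √(0.0003690241 + 0.0001354896) = 0.02246, since the two samples are independent.

0.02246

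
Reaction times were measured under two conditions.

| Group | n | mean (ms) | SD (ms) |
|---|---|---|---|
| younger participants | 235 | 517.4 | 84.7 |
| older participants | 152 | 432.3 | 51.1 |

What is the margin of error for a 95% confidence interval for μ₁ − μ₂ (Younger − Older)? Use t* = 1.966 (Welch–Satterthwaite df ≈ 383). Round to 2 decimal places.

13.58

Standard errors of each mean: 84.7/√235 = 5.5252 and 51.1/√152 = 4.1448.
SE(x̄₁ − x̄₂) = √(5.5252² + 4.1448²) = 6.9070 for independent samples with unequal variances.
With t* = 1.966, the margin is 1.966 × 6.9070 = 13.5792.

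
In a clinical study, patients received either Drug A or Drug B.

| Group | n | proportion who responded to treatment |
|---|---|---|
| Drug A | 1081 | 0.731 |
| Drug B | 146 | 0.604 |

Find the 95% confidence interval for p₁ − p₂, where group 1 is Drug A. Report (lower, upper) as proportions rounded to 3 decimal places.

(0.043, 0.211)

Each SE is √(p̂(1−p̂)/n): √(0.7310·0.2690/1081) = 0.01349 and √(0.6040·0.3960/146) = 0.04048.
SE(p̂₁ − p̂₂) = √(SE₁² + SE₂²) = √(0.0001819801 + 0.0016386304) = 0.04267, since the two samples are independent.
At 95% confidence z* = 1.960; margin = 1.960 × 0.04267 = 0.08363.
The difference is 0.7310 − 0.6040 = 0.1270, so the interval is 0.1270 ± 0.08363 = (0.043, 0.211).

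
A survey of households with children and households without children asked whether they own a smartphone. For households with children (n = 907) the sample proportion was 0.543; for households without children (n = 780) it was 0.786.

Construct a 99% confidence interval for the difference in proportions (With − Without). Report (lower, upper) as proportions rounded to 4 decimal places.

(-0.3000, -0.1860)

The two standard errors are √(0.5430×0.4570/907) = 0.01654 and √(0.7860×0.2140/780) = 0.01468.
Because the samples are independent, SE_diff = √(0.01654² + 0.01468²) = 0.02212.
Using z* = 2.576 for 99%, ME = 2.576 × 0.02212 = 0.05698.
p̂₁ − p̂₂ = -0.2430; interval -0.2430 ± 0.05698 gives (-0.3000, -0.1860).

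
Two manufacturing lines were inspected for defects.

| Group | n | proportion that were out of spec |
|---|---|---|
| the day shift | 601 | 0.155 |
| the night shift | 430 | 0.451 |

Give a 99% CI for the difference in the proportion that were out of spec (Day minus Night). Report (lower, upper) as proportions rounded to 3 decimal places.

Each SE is √(p̂(1−p̂)/n): √(0.1550·0.8450/601) = 0.01476 and √(0.4510·0.5490/430) = 0.02400.
SE(p̂₁ − p̂₂) = √(SE₁² + SE₂²) = √(0.0002178576 + 0.000576) = 0.02818, since the two samples are independent.
At 99% confidence z* = 2.576; margin = 2.576 × 0.02818 = 0.07259.
The difference is 0.1550 − 0.4510 = -0.2960, so the interval is -0.2960 ± 0.07259 = (-0.369, -0.223).

(-0.369, -0.223)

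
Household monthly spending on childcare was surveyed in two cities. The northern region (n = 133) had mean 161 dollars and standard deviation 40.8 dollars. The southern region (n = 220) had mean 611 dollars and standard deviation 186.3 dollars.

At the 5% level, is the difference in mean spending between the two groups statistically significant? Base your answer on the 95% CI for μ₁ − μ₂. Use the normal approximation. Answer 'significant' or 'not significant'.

significant

Standard errors of each mean: 40.8/√133 = 3.5378 and 186.3/√220 = 12.5603.
SE(x̄₁ − x̄₂) = √(3.5378² + 12.5603²) = 13.0490 for independent samples with unequal variances.
With z* = 1.960, the margin is 1.960 × 13.0490 = 25.5760.
x̄₁ − x̄₂ = 161 − 611 = -450.0000; the interval is -450.0000 ± 25.5760 = (-475.5760, -424.4240).
The interval (-475.5760, -424.4240) does not contain 0, so the difference is significant.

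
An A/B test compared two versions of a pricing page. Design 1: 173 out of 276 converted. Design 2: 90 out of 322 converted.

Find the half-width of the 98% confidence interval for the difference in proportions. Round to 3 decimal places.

0.089

Sample proportions: 173/276 = 0.6268, 90/322 = 0.2795.
Each SE is √(p̂(1−p̂)/n): √(0.6268·0.3732/276) = 0.02911 and √(0.2795·0.7205/322) = 0.02501.
SE(p̂₁ − p̂₂) = √(SE₁² + SE₂²) = √(0.0008473921 + 0.0006255001) = 0.03838, since the two samples are independent.
At 98% confidence z* = 2.326; margin = 2.326 × 0.03838 = 0.08927.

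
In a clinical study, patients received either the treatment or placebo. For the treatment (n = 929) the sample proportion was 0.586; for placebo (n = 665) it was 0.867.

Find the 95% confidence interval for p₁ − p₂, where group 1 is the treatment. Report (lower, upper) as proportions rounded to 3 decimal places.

(-0.322, -0.240)

SE₁ = √(p̂₁(1−p̂₁)/n₁) = √(0.5860·0.4140/929) = 0.01616; SE₂ = √(0.8670·0.1330/665) = 0.01317.
Independent samples: SE of the difference = √(SE₁² + SE₂²) = √(0.0002611456 + 0.0001734489) = 0.02085.
z* for 95% confidence is 1.960, so the margin of error is 1.960 × 0.02085 = 0.04087.
Point estimate p̂₁ − p̂₂ = 0.5860 − 0.8670 = -0.2810.
-0.2810 ± 0.04087 → (-0.322, -0.240).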